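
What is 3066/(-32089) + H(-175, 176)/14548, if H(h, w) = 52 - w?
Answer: -12145801/116707693 ≈ -0.10407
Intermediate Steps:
3066/(-32089) + H(-175, 176)/14548 = 3066/(-32089) + (52 - 1*176)/14548 = 3066*(-1/32089) + (52 - 176)*(1/14548) = -3066/32089 - 124*1/14548 = -3066/32089 - 31/3637 = -12145801/116707693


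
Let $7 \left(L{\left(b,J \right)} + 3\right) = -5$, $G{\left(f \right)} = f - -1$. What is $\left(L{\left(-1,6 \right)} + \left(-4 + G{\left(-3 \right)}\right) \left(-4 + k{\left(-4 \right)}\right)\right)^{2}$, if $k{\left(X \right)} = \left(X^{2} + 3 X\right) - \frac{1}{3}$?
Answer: $\frac{144}{49} \approx 2.9388$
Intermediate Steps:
$G{\left(f \right)} = 1 + f$ ($G{\left(f \right)} = f + 1 = 1 + f$)
$L{\left(b,J \right)} = - \frac{26}{7}$ ($L{\left(b,J \right)} = -3 + \frac{1}{7} \left(-5\right) = -3 - \frac{5}{7} = - \frac{26}{7}$)
$k{\left(X \right)} = - \frac{1}{3} + X^{2} + 3 X$ ($k{\left(X \right)} = \left(X^{2} + 3 X\right) - \frac{1}{3} = - \frac{1}{3} + X^{2} + 3 X$)
$\left(L{\left(-1,6 \right)} + \left(-4 + G{\left(-3 \right)}\right) \left(-4 + k{\left(-4 \right)}\right)\right)^{2} = \left(- \frac{26}{7} + \left(-4 + \left(1 - 3\right)\right) \left(-4 + \left(- \frac{1}{3} + \left(-4\right)^{2} + 3 \left(-4\right)\right)\right)\right)^{2} = \left(- \frac{26}{7} + \left(-4 - 2\right) \left(-4 - - \frac{11}{3}\right)\right)^{2} = \left(- \frac{26}{7} - 6 \left(-4 + \frac{11}{3}\right)\right)^{2} = \left(- \frac{26}{7} - -2\right)^{2} = \left(- \frac{26}{7} + 2\right)^{2} = \left(- \frac{12}{7}\right)^{2} = \frac{144}{49}$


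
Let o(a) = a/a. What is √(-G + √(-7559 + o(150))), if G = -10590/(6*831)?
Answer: √(1466715 + 690561*I*√7558)/831 ≈ 6.6741 + 6.513*I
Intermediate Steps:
o(a) = 1
G = -1765/831 (G = -10590/4986 = -10590*1/4986 = -1765/831 ≈ -2.1239)
√(-G + √(-7559 + o(150))) = √(-1*(-1765/831) + √(-7559 + 1)) = √(1765/831 + √(-7558)) = √(1765/831 + I*√7558)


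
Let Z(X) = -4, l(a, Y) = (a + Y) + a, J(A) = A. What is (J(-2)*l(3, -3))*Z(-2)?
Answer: 24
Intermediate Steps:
l(a, Y) = Y + 2*a (l(a, Y) = (Y + a) + a = Y + 2*a)
(J(-2)*l(3, -3))*Z(-2) = -2*(-3 + 2*3)*(-4) = -2*(-3 + 6)*(-4) = -2*3*(-4) = -6*(-4) = 24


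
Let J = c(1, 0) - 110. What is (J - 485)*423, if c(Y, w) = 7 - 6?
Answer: -251262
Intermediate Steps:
c(Y, w) = 1
J = -109 (J = 1 - 110 = -109)
(J - 485)*423 = (-109 - 485)*423 = -594*423 = -251262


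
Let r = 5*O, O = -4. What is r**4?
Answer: 160000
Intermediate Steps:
r = -20 (r = 5*(-4) = -20)
r**4 = (-20)**4 = 160000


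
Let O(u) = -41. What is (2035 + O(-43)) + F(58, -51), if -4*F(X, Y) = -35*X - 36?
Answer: 5021/2 ≈ 2510.5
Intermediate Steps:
F(X, Y) = 9 + 35*X/4 (F(X, Y) = -(-35*X - 36)/4 = -(-36 - 35*X)/4 = 9 + 35*X/4)
(2035 + O(-43)) + F(58, -51) = (2035 - 41) + (9 + (35/4)*58) = 1994 + (9 + 1015/2) = 1994 + 1033/2 = 5021/2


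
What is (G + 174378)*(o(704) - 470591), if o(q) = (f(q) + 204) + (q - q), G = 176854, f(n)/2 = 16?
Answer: -165203727360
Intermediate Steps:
f(n) = 32 (f(n) = 2*16 = 32)
o(q) = 236 (o(q) = (32 + 204) + (q - q) = 236 + 0 = 236)
(G + 174378)*(o(704) - 470591) = (176854 + 174378)*(236 - 470591) = 351232*(-470355) = -165203727360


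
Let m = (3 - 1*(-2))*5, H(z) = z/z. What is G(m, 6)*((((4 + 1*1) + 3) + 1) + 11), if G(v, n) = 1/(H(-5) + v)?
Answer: 10/13 ≈ 0.76923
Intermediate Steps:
H(z) = 1
m = 25 (m = (3 + 2)*5 = 5*5 = 25)
G(v, n) = 1/(1 + v)
G(m, 6)*((((4 + 1*1) + 3) + 1) + 11) = ((((4 + 1*1) + 3) + 1) + 11)/(1 + 25) = ((((4 + 1) + 3) + 1) + 11)/26 = (((5 + 3) + 1) + 11)/26 = ((8 + 1) + 11)/26 = (9 + 11)/26 = (1/26)*20 = 10/13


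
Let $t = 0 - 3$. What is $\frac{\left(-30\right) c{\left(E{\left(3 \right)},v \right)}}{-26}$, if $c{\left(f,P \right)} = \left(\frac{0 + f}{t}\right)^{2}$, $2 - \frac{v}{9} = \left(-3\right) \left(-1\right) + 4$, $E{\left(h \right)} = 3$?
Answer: $\frac{15}{13} \approx 1.1538$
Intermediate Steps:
$v = -45$ ($v = 18 - 9 \left(\left(-3\right) \left(-1\right) + 4\right) = 18 - 9 \left(3 + 4\right) = 18 - 63 = -45$)
$t = -3$ ($t = 0 - 3 = -3$)
$c{\left(f,P \right)} = \frac{f^{2}}{9}$ ($c{\left(f,P \right)} = \left(\frac{0 + f}{-3}\right)^{2} = \left(f \left(- \frac{1}{3}\right)\right)^{2} = \left(- \frac{f}{3}\right)^{2} = \frac{f^{2}}{9}$)
$\frac{\left(-30\right) c{\left(E{\left(3 \right)},v \right)}}{-26} = \frac{\left(-30\right) \frac{3^{2}}{9}}{-26} = - 30 \cdot \frac{1}{9} \cdot 9 \left(- \frac{1}{26}\right) = \left(-30\right) 1 \left(- \frac{1}{26}\right) = \left(-30\right) \left(- \frac{1}{26}\right) = \frac{15}{13}$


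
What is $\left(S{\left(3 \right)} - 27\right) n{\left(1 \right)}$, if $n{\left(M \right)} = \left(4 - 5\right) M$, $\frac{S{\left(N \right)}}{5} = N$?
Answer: $12$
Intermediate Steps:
$S{\left(N \right)} = 5 N$
$n{\left(M \right)} = - M$
$\left(S{\left(3 \right)} - 27\right) n{\left(1 \right)} = \left(5 \cdot 3 - 27\right) \left(\left(-1\right) 1\right) = \left(15 - 27\right) \left(-1\right) = \left(-12\right) \left(-1\right) = 12$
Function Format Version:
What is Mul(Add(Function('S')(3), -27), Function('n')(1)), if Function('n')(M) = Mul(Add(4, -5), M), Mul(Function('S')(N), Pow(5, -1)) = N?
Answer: 12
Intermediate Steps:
Function('S')(N) = Mul(5, N)
Function('n')(M) = Mul(-1, M)
Mul(Add(Function('S')(3), -27), Function('n')(1)) = Mul(Add(Mul(5, 3), -27), Mul(-1, 1)) = Mul(Add(15, -27), -1) = Mul(-12, -1) = 12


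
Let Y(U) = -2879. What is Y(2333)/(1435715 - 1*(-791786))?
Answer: -2879/2227501 ≈ -0.0012925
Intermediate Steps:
Y(2333)/(1435715 - 1*(-791786)) = -2879/(1435715 - 1*(-791786)) = -2879/(1435715 + 791786) = -2879/2227501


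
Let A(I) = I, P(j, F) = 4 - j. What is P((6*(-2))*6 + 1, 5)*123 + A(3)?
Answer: 9228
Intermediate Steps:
P((6*(-2))*6 + 1, 5)*123 + A(3) = (4 - ((6*(-2))*6 + 1))*123 + 3 = (4 - (-12*6 + 1))*123 + 3 = (4 - (-72 + 1))*123 + 3 = (4 - 1*(-71))*123 + 3 = (4 + 71)*123 + 3 = 75*123 + 3 = 9225 + 3 = 9228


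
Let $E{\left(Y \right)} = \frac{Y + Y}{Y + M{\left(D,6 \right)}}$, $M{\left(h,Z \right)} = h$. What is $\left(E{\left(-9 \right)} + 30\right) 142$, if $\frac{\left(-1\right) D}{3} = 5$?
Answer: $\frac{8733}{2} \approx 4366.5$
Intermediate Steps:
$D = -15$ ($D = \left(-3\right) 5 = -15$)
$E{\left(Y \right)} = \frac{2 Y}{-15 + Y}$ ($E{\left(Y \right)} = \frac{Y + Y}{Y - 15} = \frac{2 Y}{-15 + Y}$)
$\left(E{\left(-9 \right)} + 30\right) 142 = \left(2 \left(-9\right) \frac{1}{-15 - 9} + 30\right) 142 = \left(2 \left(-9\right) \frac{1}{-24} + 30\right) 142 = \left(2 \left(-9\right) \left(- \frac{1}{24}\right) + 30\right) 142 = \left(\frac{3}{4} + 30\right) 142 = \frac{123}{4} \cdot 142 = \frac{8733}{2}$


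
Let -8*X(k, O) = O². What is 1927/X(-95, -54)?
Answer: -3854/729 ≈ -5.2867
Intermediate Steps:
X(k, O) = -O²/8
1927/X(-95, -54) = 1927/((-⅛*(-54)²)) = 1927/((-⅛*2916)) = 1927/(-729/2) = 1927*(-2/729) = -3854/729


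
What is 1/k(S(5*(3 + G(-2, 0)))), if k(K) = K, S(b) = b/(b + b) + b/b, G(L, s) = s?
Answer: 2/3 ≈ 0.66667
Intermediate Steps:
S(b) = 3/2 (S(b) = b/((2*b)) + 1 = b*(1/(2*b)) + 1 = 1/2 + 1 = 3/2)
1/k(S(5*(3 + G(-2, 0)))) = 1/(3/2) = 2/3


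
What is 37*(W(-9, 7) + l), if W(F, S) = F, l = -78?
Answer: -3219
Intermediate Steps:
37*(W(-9, 7) + l) = 37*(-9 - 78) = 37*(-87) = -3219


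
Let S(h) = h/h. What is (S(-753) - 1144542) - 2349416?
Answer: -3493957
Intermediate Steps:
S(h) = 1
(S(-753) - 1144542) - 2349416 = (1 - 1144542) - 2349416 = -1144541 - 2349416 = -3493957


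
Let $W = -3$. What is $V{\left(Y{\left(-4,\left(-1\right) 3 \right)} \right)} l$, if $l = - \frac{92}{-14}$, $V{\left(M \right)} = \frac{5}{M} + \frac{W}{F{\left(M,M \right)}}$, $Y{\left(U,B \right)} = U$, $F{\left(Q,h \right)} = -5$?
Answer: $- \frac{299}{70} \approx -4.2714$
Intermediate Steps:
$V{\left(M \right)} = \frac{3}{5} + \frac{5}{M}$ ($V{\left(M \right)} = \frac{5}{M} - \frac{3}{-5} = \frac{5}{M} - - \frac{3}{5} = \frac{5}{M} + \frac{3}{5} = \frac{3}{5} + \frac{5}{M}$)
$l = \frac{46}{7}$ ($l = \left(-92\right) \left(- \frac{1}{14}\right) = \frac{46}{7} \approx 6.5714$)
$V{\left(Y{\left(-4,\left(-1\right) 3 \right)} \right)} l = \left(\frac{3}{5} + \frac{5}{-4}\right) \frac{46}{7} = \left(\frac{3}{5} + 5 \left(- \frac{1}{4}\right)\right) \frac{46}{7} = \left(\frac{3}{5} - \frac{5}{4}\right) \frac{46}{7} = \left(- \frac{13}{20}\right) \frac{46}{7} = - \frac{299}{70}$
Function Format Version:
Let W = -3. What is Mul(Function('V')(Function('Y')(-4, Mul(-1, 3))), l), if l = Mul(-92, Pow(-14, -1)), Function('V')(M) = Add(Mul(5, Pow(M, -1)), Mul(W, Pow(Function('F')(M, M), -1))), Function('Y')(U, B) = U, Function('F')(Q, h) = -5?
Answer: Rational(-299, 70) ≈ -4.2714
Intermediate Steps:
Function('V')(M) = Add(Rational(3, 5), Mul(5, Pow(M, -1))) (Function('V')(M) = Add(Mul(5, Pow(M, -1)), Mul(-3, Pow(-5, -1))) = Add(Mul(5, Pow(M, -1)), Mul(-3, Rational(-1, 5))) = Add(Mul(5, Pow(M, -1)), Rational(3, 5)) = Add(Rational(3, 5), Mul(5, Pow(M, -1))))
l = Rational(46, 7) (l = Mul(-92, Rational(-1, 14)) = Rational(46, 7) ≈ 6.5714)
Mul(Function('V')(Function('Y')(-4, Mul(-1, 3))), l) = Mul(Add(Rational(3, 5), Mul(5, Pow(-4, -1))), Rational(46, 7)) = Mul(Add(Rational(3, 5), Mul(5, Rational(-1, 4))), Rational(46, 7)) = Mul(Add(Rational(3, 5), Rational(-5, 4)), Rational(46, 7)) = Mul(Rational(-13, 20), Rational(46, 7)) = Rational(-299, 70)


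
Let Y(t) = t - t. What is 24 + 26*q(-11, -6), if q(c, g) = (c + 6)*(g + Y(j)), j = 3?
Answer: 804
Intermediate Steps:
Y(t) = 0
q(c, g) = g*(6 + c) (q(c, g) = (c + 6)*(g + 0) = (6 + c)*g = g*(6 + c))
24 + 26*q(-11, -6) = 24 + 26*(-6*(6 - 11)) = 24 + 26*(-6*(-5)) = 24 + 26*30 = 24 + 780 = 804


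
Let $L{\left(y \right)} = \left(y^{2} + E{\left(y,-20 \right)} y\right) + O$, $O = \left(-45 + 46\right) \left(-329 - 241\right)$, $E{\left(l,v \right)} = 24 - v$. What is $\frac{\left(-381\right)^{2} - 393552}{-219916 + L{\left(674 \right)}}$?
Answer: $- \frac{248391}{263446} \approx -0.94285$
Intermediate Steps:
$O = -570$ ($O = 1 \left(-570\right) = -570$)
$L{\left(y \right)} = -570 + y^{2} + 44 y$ ($L{\left(y \right)} = \left(y^{2} + \left(24 - -20\right) y\right) - 570 = \left(y^{2} + \left(24 + 20\right) y\right) - 570 = \left(y^{2} + 44 y\right) - 570 = -570 + y^{2} + 44 y$)
$\frac{\left(-381\right)^{2} - 393552}{-219916 + L{\left(674 \right)}} = \frac{\left(-381\right)^{2} - 393552}{-219916 + \left(-570 + 674^{2} + 44 \cdot 674\right)} = \frac{145161 - 393552}{-219916 + \left(-570 + 454276 + 29656\right)} = - \frac{248391}{-219916 + 483362} = - \frac{248391}{263446}$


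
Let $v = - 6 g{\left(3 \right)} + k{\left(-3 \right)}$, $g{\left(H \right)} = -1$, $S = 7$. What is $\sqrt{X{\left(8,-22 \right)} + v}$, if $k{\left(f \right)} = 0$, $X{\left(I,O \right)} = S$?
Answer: $\sqrt{13} \approx 3.6056$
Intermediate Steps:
$X{\left(I,O \right)} = 7$
$v = 6$ ($v = \left(-6\right) \left(-1\right) + 0 = 6 + 0 = 6$)
$\sqrt{X{\left(8,-22 \right)} + v} = \sqrt{7 + 6} = \sqrt{13}$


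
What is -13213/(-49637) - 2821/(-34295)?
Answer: 593165812/1702300915 ≈ 0.34845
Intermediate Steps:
-13213/(-49637) - 2821/(-34295) = -13213*(-1/49637) - 2821*(-1/34295) = 13213/49637 + 2821/34295 = 593165812/1702300915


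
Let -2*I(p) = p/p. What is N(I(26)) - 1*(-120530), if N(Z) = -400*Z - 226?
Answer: 120504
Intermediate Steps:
I(p) = -½ (I(p) = -p/(2*p) = -½*1 = -½)
N(Z) = -226 - 400*Z
N(I(26)) - 1*(-120530) = (-226 - 400*(-½)) - 1*(-120530) = (-226 + 200) + 120530 = -26 + 120530 = 120504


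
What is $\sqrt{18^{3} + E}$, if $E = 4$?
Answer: $2 \sqrt{1459} \approx 76.394$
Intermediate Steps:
$\sqrt{18^{3} + E} = \sqrt{18^{3} + 4} = \sqrt{5832 + 4} = \sqrt{5836} = 2 \sqrt{1459}$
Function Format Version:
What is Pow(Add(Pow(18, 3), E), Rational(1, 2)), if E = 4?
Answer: Mul(2, Pow(1459, Rational(1, 2))) ≈ 76.394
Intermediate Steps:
Pow(Add(Pow(18, 3), E), Rational(1, 2)) = Pow(Add(Pow(18, 3), 4), Rational(1, 2)) = Pow(Add(5832, 4), Rational(1, 2)) = Pow(5836, Rational(1, 2)) = Mul(2, Pow(1459, Rational(1, 2)))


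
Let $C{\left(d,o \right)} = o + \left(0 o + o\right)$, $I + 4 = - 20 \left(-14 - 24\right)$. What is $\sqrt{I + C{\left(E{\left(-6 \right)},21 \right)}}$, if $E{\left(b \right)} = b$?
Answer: $\sqrt{798} \approx 28.249$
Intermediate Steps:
$I = 756$ ($I = -4 - 20 \left(-14 - 24\right) = -4 - -760 = -4 + 760 = 756$)
$C{\left(d,o \right)} = 2 o$ ($C{\left(d,o \right)} = o + \left(0 + o\right) = o + o = 2 o$)
$\sqrt{I + C{\left(E{\left(-6 \right)},21 \right)}} = \sqrt{756 + 2 \cdot 21} = \sqrt{756 + 42} = \sqrt{798}$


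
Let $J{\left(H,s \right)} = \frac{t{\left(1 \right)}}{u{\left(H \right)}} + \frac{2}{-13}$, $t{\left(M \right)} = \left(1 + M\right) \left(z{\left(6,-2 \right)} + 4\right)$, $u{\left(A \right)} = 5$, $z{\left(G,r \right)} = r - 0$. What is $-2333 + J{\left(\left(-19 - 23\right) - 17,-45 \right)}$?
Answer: $- \frac{151603}{65} \approx -2332.4$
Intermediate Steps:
$z{\left(G,r \right)} = r$ ($z{\left(G,r \right)} = r + 0 = r$)
$t{\left(M \right)} = 2 + 2 M$ ($t{\left(M \right)} = \left(1 + M\right) \left(-2 + 4\right) = \left(1 + M\right) 2 = 2 + 2 M$)
$J{\left(H,s \right)} = \frac{42}{65}$ ($J{\left(H,s \right)} = \frac{2 + 2 \cdot 1}{5} + \frac{2}{-13} = \left(2 + 2\right) \frac{1}{5} + 2 \left(- \frac{1}{13}\right) = 4 \cdot \frac{1}{5} - \frac{2}{13} = \frac{4}{5} - \frac{2}{13} = \frac{42}{65}$)
$-2333 + J{\left(\left(-19 - 23\right) - 17,-45 \right)} = -2333 + \frac{42}{65} = - \frac{151603}{65}$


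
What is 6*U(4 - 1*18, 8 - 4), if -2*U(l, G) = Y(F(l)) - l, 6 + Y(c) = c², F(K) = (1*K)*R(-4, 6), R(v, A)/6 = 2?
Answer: -84696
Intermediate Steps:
R(v, A) = 12 (R(v, A) = 6*2 = 12)
F(K) = 12*K (F(K) = (1*K)*12 = K*12 = 12*K)
Y(c) = -6 + c²
U(l, G) = 3 + l/2 - 72*l² (U(l, G) = -((-6 + (12*l)²) - l)/2 = -((-6 + 144*l²) - l)/2 = -(-6 - l + 144*l²)/2 = 3 + l/2 - 72*l²)
6*U(4 - 1*18, 8 - 4) = 6*(3 + (4 - 1*18)/2 - 72*(4 - 1*18)²) = 6*(3 + (4 - 18)/2 - 72*(4 - 18)²) = 6*(3 + (½)*(-14) - 72*(-14)²) = 6*(3 - 7 - 72*196) = 6*(3 - 7 - 14112) = 6*(-14116) = -84696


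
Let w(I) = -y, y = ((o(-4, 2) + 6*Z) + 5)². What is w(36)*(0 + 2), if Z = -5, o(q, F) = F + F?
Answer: -882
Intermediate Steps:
o(q, F) = 2*F
y = 441 (y = ((2*2 + 6*(-5)) + 5)² = ((4 - 30) + 5)² = (-26 + 5)² = (-21)² = 441)
w(I) = -441 (w(I) = -1*441 = -441)
w(36)*(0 + 2) = -441*(0 + 2) = -441*2 = -882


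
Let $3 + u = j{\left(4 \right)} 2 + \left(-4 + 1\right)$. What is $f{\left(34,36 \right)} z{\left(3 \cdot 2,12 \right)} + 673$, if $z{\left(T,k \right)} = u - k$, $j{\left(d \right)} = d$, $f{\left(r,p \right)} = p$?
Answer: $313$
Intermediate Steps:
$u = 2$ ($u = -3 + \left(4 \cdot 2 + \left(-4 + 1\right)\right) = -3 + \left(8 - 3\right) = -3 + 5 = 2$)
$z{\left(T,k \right)} = 2 - k$
$f{\left(34,36 \right)} z{\left(3 \cdot 2,12 \right)} + 673 = 36 \left(2 - 12\right) + 673 = 36 \left(-10\right) + 673 = -360 + 673 = 313$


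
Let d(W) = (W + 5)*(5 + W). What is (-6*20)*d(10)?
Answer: -27000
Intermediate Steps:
d(W) = (5 + W)² (d(W) = (5 + W)*(5 + W) = (5 + W)²)
(-6*20)*d(10) = (-6*20)*(5 + 10)² = -120*15² = -120*225 = -27000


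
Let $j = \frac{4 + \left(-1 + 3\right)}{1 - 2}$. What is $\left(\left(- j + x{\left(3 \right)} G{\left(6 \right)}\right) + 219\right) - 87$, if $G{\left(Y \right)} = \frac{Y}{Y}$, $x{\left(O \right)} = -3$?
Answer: $135$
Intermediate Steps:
$j = -6$ ($j = \frac{4 + 2}{-1} = 6 \left(-1\right) = -6$)
$G{\left(Y \right)} = 1$
$\left(\left(- j + x{\left(3 \right)} G{\left(6 \right)}\right) + 219\right) - 87 = \left(\left(\left(-1\right) \left(-6\right) - 3\right) + 219\right) - 87 = \left(\left(6 - 3\right) + 219\right) - 87 = \left(3 + 219\right) - 87 = 222 - 87 = 135$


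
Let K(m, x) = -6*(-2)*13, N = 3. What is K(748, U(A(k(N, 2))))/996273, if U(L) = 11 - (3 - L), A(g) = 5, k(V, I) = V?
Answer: 52/332091 ≈ 0.00015658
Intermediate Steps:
U(L) = 8 + L (U(L) = 11 + (-3 + L) = 8 + L)
K(m, x) = 156 (K(m, x) = 12*13 = 156)
K(748, U(A(k(N, 2))))/996273 = 156/996273 = 156*(1/996273) = 52/332091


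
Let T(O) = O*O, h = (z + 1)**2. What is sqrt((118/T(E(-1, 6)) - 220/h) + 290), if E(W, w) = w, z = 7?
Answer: sqrt(41737)/12 ≈ 17.025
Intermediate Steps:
h = 64 (h = (7 + 1)**2 = 8**2 = 64)
T(O) = O**2
sqrt((118/T(E(-1, 6)) - 220/h) + 290) = sqrt((118/(6**2) - 220/64) + 290) = sqrt((118/36 - 220*1/64) + 290) = sqrt((118*(1/36) - 55/16) + 290) = sqrt((59/18 - 55/16) + 290) = sqrt(-23/144 + 290) = sqrt(41737/144) = sqrt(41737)/12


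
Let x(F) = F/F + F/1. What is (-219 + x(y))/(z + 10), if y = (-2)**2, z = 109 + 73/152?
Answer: -32528/18161 ≈ -1.7911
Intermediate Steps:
z = 16641/152 (z = 109 + 73*(1/152) = 109 + 73/152 = 16641/152 ≈ 109.48)
y = 4
x(F) = 1 + F (x(F) = 1 + F*1 = 1 + F)
(-219 + x(y))/(z + 10) = (-219 + (1 + 4))/(16641/152 + 10) = (-219 + 5)/(18161/152) = -214*152/18161 = -32528/18161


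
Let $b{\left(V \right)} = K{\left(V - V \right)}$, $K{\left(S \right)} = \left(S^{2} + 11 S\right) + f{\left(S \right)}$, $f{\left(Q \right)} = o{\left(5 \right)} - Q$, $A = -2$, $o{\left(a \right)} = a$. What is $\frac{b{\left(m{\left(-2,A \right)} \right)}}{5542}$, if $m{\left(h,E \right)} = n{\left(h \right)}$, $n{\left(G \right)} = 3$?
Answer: $\frac{5}{5542} \approx 0.0009022$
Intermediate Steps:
$f{\left(Q \right)} = 5 - Q$
$m{\left(h,E \right)} = 3$
$K{\left(S \right)} = 5 + S^{2} + 10 S$ ($K{\left(S \right)} = \left(S^{2} + 11 S\right) - \left(-5 + S\right) = 5 + S^{2} + 10 S$)
$b{\left(V \right)} = 5$ ($b{\left(V \right)} = 5 + \left(V - V\right)^{2} + 10 \left(V - V\right) = 5 + 0^{2} + 10 \cdot 0 = 5 + 0 + 0 = 5$)
$\frac{b{\left(m{\left(-2,A \right)} \right)}}{5542} = \frac{5}{5542}$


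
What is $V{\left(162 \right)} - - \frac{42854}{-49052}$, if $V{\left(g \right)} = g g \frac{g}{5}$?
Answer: $\frac{104272868593}{122630} \approx 8.5031 \cdot 10^{5}$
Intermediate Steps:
$V{\left(g \right)} = \frac{g^{3}}{5}$ ($V{\left(g \right)} = g^{2} g \frac{1}{5} = g^{2} \frac{g}{5} = \frac{g^{3}}{5}$)
$V{\left(162 \right)} - - \frac{42854}{-49052} = \frac{162^{3}}{5} - - \frac{42854}{-49052} = \frac{1}{5} \cdot 4251528 - \left(-42854\right) \left(- \frac{1}{49052}\right) = \frac{4251528}{5} - \frac{21427}{24526} = \frac{104272868593}{122630}$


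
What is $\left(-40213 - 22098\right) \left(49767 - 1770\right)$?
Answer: $-2990741067$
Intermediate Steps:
$\left(-40213 - 22098\right) \left(49767 - 1770\right) = \left(-62311\right) 47997 = -2990741067$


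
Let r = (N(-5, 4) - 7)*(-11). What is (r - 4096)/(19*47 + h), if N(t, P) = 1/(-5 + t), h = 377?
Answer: -40179/12700 ≈ -3.1637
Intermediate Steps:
r = 781/10 (r = (1/(-5 - 5) - 7)*(-11) = (1/(-10) - 7)*(-11) = (-⅒ - 7)*(-11) = -71/10*(-11) = 781/10 ≈ 78.100)
(r - 4096)/(19*47 + h) = (781/10 - 4096)/(19*47 + 377) = -40179/(10*(893 + 377)) = -40179/10/1270 = -40179/10*1/1270 = -40179/12700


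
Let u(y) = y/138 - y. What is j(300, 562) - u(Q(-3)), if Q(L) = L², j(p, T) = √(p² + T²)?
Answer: 411/46 + 2*√101461 ≈ 645.99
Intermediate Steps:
j(p, T) = √(T² + p²)
u(y) = -137*y/138 (u(y) = y*(1/138) - y = y/138 - y = -137*y/138)
j(300, 562) - u(Q(-3)) = √(562² + 300²) - (-137)*(-3)²/138 = √(315844 + 90000) - (-137)*9/138 = √405844 - 1*(-411/46) = 2*√101461 + 411/46 = 411/46 + 2*√101461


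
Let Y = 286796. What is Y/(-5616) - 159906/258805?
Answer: -18780567719/363362220 ≈ -51.686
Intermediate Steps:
Y/(-5616) - 159906/258805 = 286796/(-5616) - 159906/258805 = 286796*(-1/5616) - 159906*1/258805 = -71699/1404 - 159906/258805 = -18780567719/363362220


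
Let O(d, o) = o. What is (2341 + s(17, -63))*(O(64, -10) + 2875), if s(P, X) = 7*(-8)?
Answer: 6546525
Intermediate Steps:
s(P, X) = -56
(2341 + s(17, -63))*(O(64, -10) + 2875) = (2341 - 56)*(-10 + 2875) = 2285*2865 = 6546525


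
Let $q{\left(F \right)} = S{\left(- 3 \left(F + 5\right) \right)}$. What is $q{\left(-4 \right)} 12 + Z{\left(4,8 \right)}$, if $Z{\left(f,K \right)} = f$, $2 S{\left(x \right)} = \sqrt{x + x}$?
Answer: $4 + 6 i \sqrt{6} \approx 4.0 + 14.697 i$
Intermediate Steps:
$S{\left(x \right)} = \frac{\sqrt{2} \sqrt{x}}{2}$ ($S{\left(x \right)} = \frac{\sqrt{x + x}}{2} = \frac{\sqrt{2 x}}{2} = \frac{\sqrt{2} \sqrt{x}}{2}$)
$q{\left(F \right)} = \frac{\sqrt{2} \sqrt{-15 - 3 F}}{2}$ ($q{\left(F \right)} = \frac{\sqrt{2} \sqrt{- 3 \left(F + 5\right)}}{2} = \frac{\sqrt{2} \sqrt{- 3 \left(5 + F\right)}}{2} = \frac{\sqrt{2} \sqrt{-15 - 3 F}}{2}$)
$q{\left(-4 \right)} 12 + Z{\left(4,8 \right)} = \frac{\sqrt{-30 - -24}}{2} \cdot 12 + 4 = \frac{\sqrt{-30 + 24}}{2} \cdot 12 + 4 = \frac{\sqrt{-6}}{2} \cdot 12 + 4 = \frac{i \sqrt{6}}{2} \cdot 12 + 4 = 6 i \sqrt{6} + 4 = 4 + 6 i \sqrt{6}$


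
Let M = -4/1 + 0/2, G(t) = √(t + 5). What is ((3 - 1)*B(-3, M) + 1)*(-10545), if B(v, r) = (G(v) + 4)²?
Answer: -390165 - 168720*√2 ≈ -6.2877e+5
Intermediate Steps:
G(t) = √(5 + t)
M = -4 (M = -4*1 + 0*(½) = -4 + 0 = -4)
B(v, r) = (4 + √(5 + v))² (B(v, r) = (√(5 + v) + 4)² = (4 + √(5 + v))²)
((3 - 1)*B(-3, M) + 1)*(-10545) = ((3 - 1)*(4 + √(5 - 3))² + 1)*(-10545) = (2*(4 + √2)² + 1)*(-10545) = (1 + 2*(4 + √2)²)*(-10545) = -10545 - 21090*(4 + √2)²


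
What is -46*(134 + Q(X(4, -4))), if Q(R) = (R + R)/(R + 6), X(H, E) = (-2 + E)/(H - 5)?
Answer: -6210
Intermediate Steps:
X(H, E) = (-2 + E)/(-5 + H)
Q(R) = 2*R/(6 + R) (Q(R) = (2*R)/(6 + R) = 2*R/(6 + R))
-46*(134 + Q(X(4, -4))) = -46*(134 + 2*((-2 - 4)/(-5 + 4))/(6 + (-2 - 4)/(-5 + 4))) = -46*(134 + 2*(-6/(-1))/(6 - 6/(-1))) = -46*(134 + 2*(-1*(-6))/(6 - 1*(-6))) = -46*(134 + 2*6/(6 + 6)) = -46*(134 + 2*6/12) = -46*(134 + 2*6*(1/12)) = -46*(134 + 1) = -46*135 = -6210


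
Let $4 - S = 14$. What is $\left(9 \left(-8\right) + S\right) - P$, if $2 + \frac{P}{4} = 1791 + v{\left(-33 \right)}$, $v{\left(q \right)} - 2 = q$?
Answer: $-7114$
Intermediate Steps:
$S = -10$ ($S = 4 - 14 = -10$)
$v{\left(q \right)} = 2 + q$
$P = 7032$ ($P = -8 + 4 \left(1791 + \left(2 - 33\right)\right) = -8 + 4 \left(1791 - 31\right) = -8 + 4 \cdot 1760 = -8 + 7040 = 7032$)
$\left(9 \left(-8\right) + S\right) - P = \left(9 \left(-8\right) - 10\right) - 7032 = \left(-72 - 10\right) - 7032 = -82 - 7032 = -7114$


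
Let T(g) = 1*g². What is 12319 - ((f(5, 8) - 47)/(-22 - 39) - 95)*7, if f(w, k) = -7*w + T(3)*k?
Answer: 791954/61 ≈ 12983.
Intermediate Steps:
T(g) = g²
f(w, k) = -7*w + 9*k (f(w, k) = -7*w + 3²*k = -7*w + 9*k)
12319 - ((f(5, 8) - 47)/(-22 - 39) - 95)*7 = 12319 - (((-7*5 + 9*8) - 47)/(-22 - 39) - 95)*7 = 12319 - (((-35 + 72) - 47)/(-61) - 95)*7 = 12319 - ((37 - 47)*(-1/61) - 95)*7 = 12319 - (-10*(-1/61) - 95)*7 = 12319 - (10/61 - 95)*7 = 12319 - (-5785)*7/61 = 12319 - 1*(-40495/61) = 12319 + 40495/61 = 791954/61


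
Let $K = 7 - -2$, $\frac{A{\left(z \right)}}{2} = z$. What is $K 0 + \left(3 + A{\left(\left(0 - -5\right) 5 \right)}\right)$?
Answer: $53$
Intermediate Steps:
$A{\left(z \right)} = 2 z$
$K = 9$ ($K = 7 + 2 = 9$)
$K 0 + \left(3 + A{\left(\left(0 - -5\right) 5 \right)}\right) = 9 \cdot 0 + \left(3 + 2 \left(0 - -5\right) 5\right) = 0 + \left(3 + 2 \left(0 + 5\right) 5\right) = 0 + \left(3 + 2 \cdot 5 \cdot 5\right) = 0 + \left(3 + 2 \cdot 25\right) = 0 + \left(3 + 50\right) = 0 + 53 = 53$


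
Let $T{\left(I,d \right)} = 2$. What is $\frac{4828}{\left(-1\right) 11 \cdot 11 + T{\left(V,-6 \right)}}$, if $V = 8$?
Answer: $- \frac{284}{7} \approx -40.571$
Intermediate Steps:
$\frac{4828}{\left(-1\right) 11 \cdot 11 + T{\left(V,-6 \right)}} = \frac{4828}{\left(-1\right) 11 \cdot 11 + 2} = \frac{4828}{\left(-11\right) 11 + 2} = \frac{4828}{-121 + 2} = \frac{4828}{-119} = 4828 \left(- \frac{1}{119}\right) = - \frac{284}{7}$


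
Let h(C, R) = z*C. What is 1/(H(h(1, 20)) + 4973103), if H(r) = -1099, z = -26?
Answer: 1/4972004 ≈ 2.0113e-7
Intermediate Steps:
h(C, R) = -26*C
1/(H(h(1, 20)) + 4973103) = 1/(-1099 + 4973103) = 1/4972004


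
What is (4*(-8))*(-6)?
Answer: 192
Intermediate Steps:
(4*(-8))*(-6) = -32*(-6) = 192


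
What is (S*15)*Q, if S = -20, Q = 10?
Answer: -3000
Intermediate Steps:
(S*15)*Q = -20*15*10 = -300*10 = -3000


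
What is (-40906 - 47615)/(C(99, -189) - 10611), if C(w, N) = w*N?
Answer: 29507/9774 ≈ 3.0189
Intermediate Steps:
C(w, N) = N*w
(-40906 - 47615)/(C(99, -189) - 10611) = (-40906 - 47615)/(-189*99 - 10611) = -88521/(-18711 - 10611) = -88521/(-29322) = -88521*(-1/29322) = 29507/9774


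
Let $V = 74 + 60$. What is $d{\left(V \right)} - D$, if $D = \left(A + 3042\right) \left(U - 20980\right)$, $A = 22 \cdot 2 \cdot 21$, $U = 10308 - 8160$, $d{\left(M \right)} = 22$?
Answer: $74687734$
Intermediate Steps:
$V = 134$
$U = 2148$ ($U = 10308 - 8160 = 2148$)
$A = 924$ ($A = 44 \cdot 21 = 924$)
$D = -74687712$ ($D = \left(924 + 3042\right) \left(2148 - 20980\right) = 3966 \left(-18832\right) = -74687712$)
$d{\left(V \right)} - D = 22 - -74687712 = 22 + 74687712 = 74687734$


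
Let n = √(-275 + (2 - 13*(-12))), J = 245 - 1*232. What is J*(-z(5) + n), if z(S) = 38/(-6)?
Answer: 247/3 + 39*I*√13 ≈ 82.333 + 140.62*I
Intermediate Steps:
z(S) = -19/3 (z(S) = 38*(-⅙) = -19/3)
J = 13 (J = 245 - 232 = 13)
n = 3*I*√13 (n = √(-275 + (2 + 156)) = √(-275 + 158) = √(-117) = 3*I*√13 ≈ 10.817*I)
J*(-z(5) + n) = 13*(-1*(-19/3) + 3*I*√13) = 13*(19/3 + 3*I*√13) = 247/3 + 39*I*√13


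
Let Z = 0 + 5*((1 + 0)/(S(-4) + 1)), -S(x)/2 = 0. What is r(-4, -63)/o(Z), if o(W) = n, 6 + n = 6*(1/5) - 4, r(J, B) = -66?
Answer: 15/2 ≈ 7.5000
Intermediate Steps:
S(x) = 0 (S(x) = -2*0 = 0)
Z = 5 (Z = 0 + 5*((1 + 0)/(0 + 1)) = 0 + 5*(1/1) = 0 + 5*(1*1) = 0 + 5*1 = 0 + 5 = 5)
n = -44/5 (n = -6 + (6*(1/5) - 4) = -6 + (6*(1*(⅕)) - 4) = -6 + (6*(⅕) - 4) = -6 + (6/5 - 4) = -6 - 14/5 = -44/5 ≈ -8.8000)
o(W) = -44/5
r(-4, -63)/o(Z) = -66/(-44/5) = -66*(-5/44) = 15/2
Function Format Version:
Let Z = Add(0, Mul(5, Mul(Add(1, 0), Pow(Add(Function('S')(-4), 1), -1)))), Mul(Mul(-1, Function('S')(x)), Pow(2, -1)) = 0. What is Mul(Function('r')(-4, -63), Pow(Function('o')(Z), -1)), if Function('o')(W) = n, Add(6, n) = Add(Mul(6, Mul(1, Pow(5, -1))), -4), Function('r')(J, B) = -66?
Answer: Rational(15, 2) ≈ 7.5000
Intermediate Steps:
Function('S')(x) = 0 (Function('S')(x) = Mul(-2, 0) = 0)
Z = 5 (Z = Add(0, Mul(5, Mul(Add(1, 0), Pow(Add(0, 1), -1)))) = Add(0, Mul(5, Mul(1, Pow(1, -1)))) = Add(0, Mul(5, Mul(1, 1))) = Add(0, Mul(5, 1)) = Add(0, 5) = 5)
n = Rational(-44, 5) (n = Add(-6, Add(Mul(6, Mul(1, Pow(5, -1))), -4)) = Add(-6, Add(Mul(6, Mul(1, Rational(1, 5))), -4)) = Add(-6, Add(Mul(6, Rational(1, 5)), -4)) = Add(-6, Add(Rational(6, 5), -4)) = Add(-6, Rational(-14, 5)) = Rational(-44, 5) ≈ -8.8000)
Function('o')(W) = Rational(-44, 5)
Mul(Function('r')(-4, -63), Pow(Function('o')(Z), -1)) = Mul(-66, Pow(Rational(-44, 5), -1)) = Mul(-66, Rational(-5, 44)) = Rational(15, 2)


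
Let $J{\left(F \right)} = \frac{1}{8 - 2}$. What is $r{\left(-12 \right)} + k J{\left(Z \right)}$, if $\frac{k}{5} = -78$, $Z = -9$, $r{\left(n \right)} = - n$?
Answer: $-53$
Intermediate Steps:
$k = -390$ ($k = 5 \left(-78\right) = -390$)
$J{\left(F \right)} = \frac{1}{6}$
$r{\left(-12 \right)} + k J{\left(Z \right)} = \left(-1\right) \left(-12\right) - 65 = 12 - 65 = -53$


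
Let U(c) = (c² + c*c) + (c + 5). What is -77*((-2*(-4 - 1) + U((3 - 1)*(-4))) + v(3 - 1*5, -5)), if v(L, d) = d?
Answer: -10010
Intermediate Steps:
U(c) = 5 + c + 2*c² (U(c) = (c² + c²) + (5 + c) = 2*c² + (5 + c) = 5 + c + 2*c²)
-77*((-2*(-4 - 1) + U((3 - 1)*(-4))) + v(3 - 1*5, -5)) = -77*((-2*(-4 - 1) + (5 + (3 - 1)*(-4) + 2*((3 - 1)*(-4))²)) - 5) = -77*((-2*(-5) + (5 + 2*(-4) + 2*(2*(-4))²)) - 5) = -77*((10 + (5 - 8 + 2*(-8)²)) - 5) = -77*((10 + (5 - 8 + 2*64)) - 5) = -77*((10 + (5 - 8 + 128)) - 5) = -77*((10 + 125) - 5) = -77*(135 - 5) = -77*130 = -10010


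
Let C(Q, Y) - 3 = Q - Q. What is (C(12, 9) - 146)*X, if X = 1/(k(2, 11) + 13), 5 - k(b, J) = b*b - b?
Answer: -143/16 ≈ -8.9375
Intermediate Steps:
C(Q, Y) = 3 (C(Q, Y) = 3 + (Q - Q) = 3 + 0 = 3)
k(b, J) = 5 + b - b**2 (k(b, J) = 5 - (b*b - b) = 5 - (b**2 - b) = 5 + (b - b**2) = 5 + b - b**2)
X = 1/16 (X = 1/((5 + 2 - 1*2**2) + 13) = 1/((5 + 2 - 1*4) + 13) = 1/((5 + 2 - 4) + 13) = 1/(3 + 13) = 1/16 ≈ 0.062500)
(C(12, 9) - 146)*X = (3 - 146)*(1/16) = -143*1/16 = -143/16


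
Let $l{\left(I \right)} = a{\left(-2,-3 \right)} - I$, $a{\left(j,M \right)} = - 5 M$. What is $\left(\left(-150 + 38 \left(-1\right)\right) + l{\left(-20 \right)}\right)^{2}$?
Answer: $23409$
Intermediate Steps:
$l{\left(I \right)} = 15 - I$ ($l{\left(I \right)} = \left(-5\right) \left(-3\right) - I = 15 - I$)
$\left(\left(-150 + 38 \left(-1\right)\right) + l{\left(-20 \right)}\right)^{2} = \left(\left(-150 + 38 \left(-1\right)\right) + \left(15 - -20\right)\right)^{2} = \left(\left(-150 - 38\right) + \left(15 + 20\right)\right)^{2} = \left(-188 + 35\right)^{2} = \left(-153\right)^{2} = 23409$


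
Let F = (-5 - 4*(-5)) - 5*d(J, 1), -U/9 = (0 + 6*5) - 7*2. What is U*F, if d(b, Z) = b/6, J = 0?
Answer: -2160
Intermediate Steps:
d(b, Z) = b/6 (d(b, Z) = b*(⅙) = b/6)
U = -144 (U = -9*((0 + 6*5) - 7*2) = -9*((0 + 30) - 14) = -9*(30 - 14) = -9*16 = -144)
F = 15 (F = (-5 - 4*(-5)) - 5*0/6 = (-5 + 20) - 5*0 = 15 + 0 = 15)
U*F = -144*15 = -2160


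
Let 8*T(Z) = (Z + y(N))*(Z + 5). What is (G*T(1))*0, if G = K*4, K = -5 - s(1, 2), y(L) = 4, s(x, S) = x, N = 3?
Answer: 0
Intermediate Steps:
T(Z) = (4 + Z)*(5 + Z)/8 (T(Z) = ((Z + 4)*(Z + 5))/8 = ((4 + Z)*(5 + Z))/8 = (4 + Z)*(5 + Z)/8)
K = -6 (K = -5 - 1*1 = -5 - 1 = -6)
G = -24 (G = -6*4 = -24)
(G*T(1))*0 = -24*(5/2 + (⅛)*1² + (9/8)*1)*0 = -24*(5/2 + (⅛)*1 + 9/8)*0 = -24*(5/2 + ⅛ + 9/8)*0 = -24*15/4*0 = -90*0 = 0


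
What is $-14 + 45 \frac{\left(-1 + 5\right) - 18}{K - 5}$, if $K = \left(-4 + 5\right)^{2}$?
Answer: $\frac{287}{2} \approx 143.5$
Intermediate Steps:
$K = 1$ ($K = 1^{2} = 1$)
$-14 + 45 \frac{\left(-1 + 5\right) - 18}{K - 5} = -14 + 45 \frac{\left(-1 + 5\right) - 18}{1 - 5} = -14 + 45 \frac{4 - 18}{-4} = -14 + 45 \left(\left(-14\right) \left(- \frac{1}{4}\right)\right) = -14 + 45 \cdot \frac{7}{2} = -14 + \frac{315}{2} = \frac{287}{2}$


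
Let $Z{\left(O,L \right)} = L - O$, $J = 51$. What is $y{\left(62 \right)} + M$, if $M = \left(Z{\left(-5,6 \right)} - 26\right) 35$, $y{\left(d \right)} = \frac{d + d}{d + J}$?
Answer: $- \frac{59201}{113} \approx -523.9$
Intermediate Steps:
$y{\left(d \right)} = \frac{2 d}{51 + d}$ ($y{\left(d \right)} = \frac{d + d}{d + 51} = \frac{2 d}{51 + d}$)
$M = -525$ ($M = \left(\left(6 - -5\right) - 26\right) 35 = \left(\left(6 + 5\right) - 26\right) 35 = \left(11 - 26\right) 35 = \left(-15\right) 35 = -525$)
$y{\left(62 \right)} + M = 2 \cdot 62 \frac{1}{51 + 62} - 525 = 2 \cdot 62 \cdot \frac{1}{113} - 525 = \frac{124}{113} - 525 = - \frac{59201}{113}$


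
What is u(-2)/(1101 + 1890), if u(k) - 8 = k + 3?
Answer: 3/997 ≈ 0.0030090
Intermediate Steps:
u(k) = 11 + k (u(k) = 8 + (k + 3) = 8 + (3 + k) = 11 + k)
u(-2)/(1101 + 1890) = (11 - 2)/(1101 + 1890) = 9/2991 = (1/2991)*9 = 3/997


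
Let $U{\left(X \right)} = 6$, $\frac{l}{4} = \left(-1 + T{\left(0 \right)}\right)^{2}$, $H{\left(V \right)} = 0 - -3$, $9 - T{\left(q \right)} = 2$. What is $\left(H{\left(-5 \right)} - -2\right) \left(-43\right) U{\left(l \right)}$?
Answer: $-1290$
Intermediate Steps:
$T{\left(q \right)} = 7$ ($T{\left(q \right)} = 9 - 2 = 7$)
$H{\left(V \right)} = 3$ ($H{\left(V \right)} = 0 + 3 = 3$)
$l = 144$ ($l = 4 \left(-1 + 7\right)^{2} = 4 \cdot 6^{2} = 4 \cdot 36 = 144$)
$\left(H{\left(-5 \right)} - -2\right) \left(-43\right) U{\left(l \right)} = \left(3 - -2\right) \left(-43\right) 6 = \left(3 + 2\right) \left(-43\right) 6 = 5 \left(-43\right) 6 = \left(-215\right) 6 = -1290$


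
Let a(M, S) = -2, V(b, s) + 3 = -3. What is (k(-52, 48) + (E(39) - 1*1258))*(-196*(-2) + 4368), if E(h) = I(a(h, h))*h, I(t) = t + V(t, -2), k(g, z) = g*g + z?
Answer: 5626320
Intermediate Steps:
V(b, s) = -6 (V(b, s) = -3 - 3 = -6)
k(g, z) = z + g² (k(g, z) = g² + z = z + g²)
I(t) = -6 + t (I(t) = t - 6 = -6 + t)
E(h) = -8*h (E(h) = (-6 - 2)*h = -8*h)
(k(-52, 48) + (E(39) - 1*1258))*(-196*(-2) + 4368) = ((48 + (-52)²) + (-8*39 - 1*1258))*(-196*(-2) + 4368) = ((48 + 2704) + (-312 - 1258))*(392 + 4368) = (2752 - 1570)*4760 = 1182*4760 = 5626320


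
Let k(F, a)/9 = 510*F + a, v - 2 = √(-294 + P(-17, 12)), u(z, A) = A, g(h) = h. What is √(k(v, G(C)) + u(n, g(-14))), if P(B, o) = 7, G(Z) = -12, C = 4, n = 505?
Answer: √(9058 + 4590*I*√287) ≈ 208.98 + 186.05*I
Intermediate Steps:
v = 2 + I*√287 (v = 2 + √(-294 + 7) = 2 + √(-287) = 2 + I*√287 ≈ 2.0 + 16.941*I)
k(F, a) = 9*a + 4590*F (k(F, a) = 9*(510*F + a) = 9*(a + 510*F) = 9*a + 4590*F)
√(k(v, G(C)) + u(n, g(-14))) = √((9*(-12) + 4590*(2 + I*√287)) - 14) = √((-108 + (9180 + 4590*I*√287)) - 14) = √((9072 + 4590*I*√287) - 14) = √(9058 + 4590*I*√287)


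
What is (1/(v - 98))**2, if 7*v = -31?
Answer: 49/514089 ≈ 9.5314e-5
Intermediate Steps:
v = -31/7 (v = (1/7)*(-31) = -31/7 ≈ -4.4286)
(1/(v - 98))**2 = (1/(-31/7 - 98))**2 = (1/(-717/7))**2 = (-7/717)**2 = 49/514089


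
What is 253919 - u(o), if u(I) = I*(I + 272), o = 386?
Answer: -69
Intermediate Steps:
u(I) = I*(272 + I)
253919 - u(o) = 253919 - 386*(272 + 386) = 253919 - 386*658 = 253919 - 1*253988 = 253919 - 253988 = -69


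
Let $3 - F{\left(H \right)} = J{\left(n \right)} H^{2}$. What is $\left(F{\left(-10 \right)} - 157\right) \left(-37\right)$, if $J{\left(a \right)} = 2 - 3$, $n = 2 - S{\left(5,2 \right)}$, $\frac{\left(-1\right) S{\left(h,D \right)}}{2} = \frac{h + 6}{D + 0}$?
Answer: $1998$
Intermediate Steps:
$S{\left(h,D \right)} = - \frac{2 \left(6 + h\right)}{D}$ ($S{\left(h,D \right)} = - 2 \frac{h + 6}{D + 0} = - 2 \frac{6 + h}{D} = - \frac{2 \left(6 + h\right)}{D}$)
$n = 13$ ($n = 2 - \frac{2 \left(-6 - 5\right)}{2} = 2 - 2 \cdot \frac{1}{2} \left(-6 - 5\right) = 2 - 2 \cdot \frac{1}{2} \left(-11\right) = 2 - -11 = 2 + 11 = 13$)
$J{\left(a \right)} = -1$
$F{\left(H \right)} = 3 + H^{2}$ ($F{\left(H \right)} = 3 - - H^{2} = 3 + H^{2}$)
$\left(F{\left(-10 \right)} - 157\right) \left(-37\right) = \left(\left(3 + \left(-10\right)^{2}\right) - 157\right) \left(-37\right) = \left(\left(3 + 100\right) - 157\right) \left(-37\right) = \left(103 - 157\right) \left(-37\right) = \left(-54\right) \left(-37\right) = 1998$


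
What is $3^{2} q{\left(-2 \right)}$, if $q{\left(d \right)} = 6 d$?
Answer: $-108$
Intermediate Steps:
$3^{2} q{\left(-2 \right)} = 3^{2} \cdot 6 \left(-2\right) = 9 \left(-12\right) = -108$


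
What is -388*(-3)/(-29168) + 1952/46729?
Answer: 635845/340747868 ≈ 0.0018660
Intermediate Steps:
-388*(-3)/(-29168) + 1952/46729 = 1164*(-1/29168) + 1952*(1/46729) = -291/7292 + 1952/46729 = 635845/340747868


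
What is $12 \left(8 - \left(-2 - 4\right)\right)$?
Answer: $168$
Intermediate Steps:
$12 \left(8 - \left(-2 - 4\right)\right) = 12 \left(8 + \left(0 - \left(-2 - 4\right)\right)\right) = 12 \left(8 + \left(0 - -6\right)\right) = 12 \left(8 + \left(0 + 6\right)\right) = 12 \left(8 + 6\right) = 12 \cdot 14 = 168$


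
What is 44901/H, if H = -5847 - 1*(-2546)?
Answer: -44901/3301 ≈ -13.602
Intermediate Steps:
H = -3301 (H = -5847 + 2546 = -3301)
44901/H = 44901/(-3301) = 44901*(-1/3301) = -44901/3301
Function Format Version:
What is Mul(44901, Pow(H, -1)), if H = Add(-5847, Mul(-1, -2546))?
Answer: Rational(-44901, 3301) ≈ -13.602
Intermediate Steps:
H = -3301 (H = Add(-5847, 2546) = -3301)
Mul(44901, Pow(H, -1)) = Mul(44901, Pow(-3301, -1)) = Mul(44901, Rational(-1, 3301)) = Rational(-44901, 3301)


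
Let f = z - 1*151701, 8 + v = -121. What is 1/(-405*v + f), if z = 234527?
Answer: 1/135071 ≈ 7.4035e-6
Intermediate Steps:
v = -129 (v = -8 - 121 = -129)
f = 82826 (f = 234527 - 1*151701 = 234527 - 151701 = 82826)
1/(-405*v + f) = 1/(-405*(-129) + 82826) = 1/(52245 + 82826) = 1/135071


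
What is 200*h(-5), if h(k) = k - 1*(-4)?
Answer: -200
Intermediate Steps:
h(k) = 4 + k (h(k) = k + 4 = 4 + k)
200*h(-5) = 200*(4 - 5) = 200*(-1) = -200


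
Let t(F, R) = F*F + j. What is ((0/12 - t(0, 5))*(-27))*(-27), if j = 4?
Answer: -2916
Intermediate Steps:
t(F, R) = 4 + F² (t(F, R) = F*F + 4 = F² + 4 = 4 + F²)
((0/12 - t(0, 5))*(-27))*(-27) = ((0/12 - (4 + 0²))*(-27))*(-27) = ((0*(1/12) - (4 + 0))*(-27))*(-27) = ((0 - 1*4)*(-27))*(-27) = ((0 - 4)*(-27))*(-27) = -4*(-27)*(-27) = 108*(-27) = -2916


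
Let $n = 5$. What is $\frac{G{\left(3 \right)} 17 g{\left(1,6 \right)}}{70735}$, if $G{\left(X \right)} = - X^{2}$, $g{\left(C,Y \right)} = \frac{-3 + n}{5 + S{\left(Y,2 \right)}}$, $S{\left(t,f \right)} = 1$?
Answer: $- \frac{51}{70735} \approx -0.000721$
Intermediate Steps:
$g{\left(C,Y \right)} = \frac{1}{3}$ ($g{\left(C,Y \right)} = \frac{-3 + 5}{5 + 1} = \frac{2}{6} = 2 \cdot \frac{1}{6} = \frac{1}{3}$)
$\frac{G{\left(3 \right)} 17 g{\left(1,6 \right)}}{70735} = \frac{- 3^{2} \cdot 17 \cdot \frac{1}{3}}{70735} = \left(-1\right) 9 \cdot 17 \cdot \frac{1}{3} \cdot \frac{1}{70735} = \left(-9\right) 17 \cdot \frac{1}{3} \cdot \frac{1}{70735} = \left(-153\right) \frac{1}{3} \cdot \frac{1}{70735} = \left(-51\right) \frac{1}{70735} = - \frac{51}{70735}$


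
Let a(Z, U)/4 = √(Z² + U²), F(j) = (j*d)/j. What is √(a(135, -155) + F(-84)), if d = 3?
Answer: √(3 + 260*√10) ≈ 28.726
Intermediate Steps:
F(j) = 3 (F(j) = (j*3)/j = (3*j)/j = 3)
a(Z, U) = 4*√(U² + Z²) (a(Z, U) = 4*√(Z² + U²) = 4*√(U² + Z²))
√(a(135, -155) + F(-84)) = √(4*√((-155)² + 135²) + 3) = √(4*√(24025 + 18225) + 3) = √(4*√42250 + 3) = √(4*(65*√10) + 3) = √(260*√10 + 3) = √(3 + 260*√10)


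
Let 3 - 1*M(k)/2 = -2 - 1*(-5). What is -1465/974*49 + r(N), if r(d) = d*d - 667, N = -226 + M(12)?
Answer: 49026581/974 ≈ 50335.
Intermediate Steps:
M(k) = 0 (M(k) = 6 - 2*(-2 - 1*(-5)) = 6 - 2*(-2 + 5) = 6 - 2*3 = 6 - 6 = 0)
N = -226 (N = -226 + 0 = -226)
r(d) = -667 + d² (r(d) = d² - 667 = -667 + d²)
-1465/974*49 + r(N) = -1465/974*49 + (-667 + (-226)²) = -1465*1/974*49 + (-667 + 51076) = -1465/974*49 + 50409 = -71785/974 + 50409 = 49026581/974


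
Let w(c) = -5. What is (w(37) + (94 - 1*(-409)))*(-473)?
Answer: -235554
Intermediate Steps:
(w(37) + (94 - 1*(-409)))*(-473) = (-5 + (94 - 1*(-409)))*(-473) = (-5 + (94 + 409))*(-473) = (-5 + 503)*(-473) = 498*(-473) = -235554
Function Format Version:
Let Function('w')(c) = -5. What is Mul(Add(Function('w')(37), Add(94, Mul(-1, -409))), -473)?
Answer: -235554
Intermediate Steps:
Mul(Add(Function('w')(37), Add(94, Mul(-1, -409))), -473) = Mul(Add(-5, Add(94, Mul(-1, -409))), -473) = Mul(Add(-5, Add(94, 409)), -473) = Mul(Add(-5, 503), -473) = Mul(498, -473) = -235554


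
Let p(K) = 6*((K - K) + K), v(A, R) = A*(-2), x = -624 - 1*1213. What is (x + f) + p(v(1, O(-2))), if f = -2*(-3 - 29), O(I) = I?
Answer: -1785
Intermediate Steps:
x = -1837 (x = -624 - 1213 = -1837)
f = 64 (f = -2*(-32) = 64)
v(A, R) = -2*A
p(K) = 6*K (p(K) = 6*(0 + K) = 6*K)
(x + f) + p(v(1, O(-2))) = (-1837 + 64) + 6*(-2*1) = -1773 + 6*(-2) = -1773 - 12 = -1785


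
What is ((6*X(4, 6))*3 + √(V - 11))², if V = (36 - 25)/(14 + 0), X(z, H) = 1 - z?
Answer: (756 - I*√2002)²/196 ≈ 2905.8 - 345.17*I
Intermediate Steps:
V = 11/14 ≈ 0.78571
((6*X(4, 6))*3 + √(V - 11))² = ((6*(1 - 1*4))*3 + √(11/14 - 11))² = ((6*(1 - 4))*3 + √(-143/14))² = ((6*(-3))*3 + I*√2002/14)² = (-18*3 + I*√2002/14)² = (-54 + I*√2002/14)²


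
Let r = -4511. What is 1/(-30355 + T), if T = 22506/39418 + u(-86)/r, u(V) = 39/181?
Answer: -1237863163/37574629604821 ≈ -3.2944e-5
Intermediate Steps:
u(V) = 39/181 (u(V) = 39*(1/181) = 39/181)
T = 706708044/1237863163 (T = 22506/39418 + (39/181)/(-4511) = 22506*(1/39418) + (39/181)*(-1/4511) = 11253/19709 - 3/62807 = 706708044/1237863163 ≈ 0.57091)
1/(-30355 + T) = 1/(-30355 + 706708044/1237863163) = 1/(-37574629604821/1237863163) = -1237863163/37574629604821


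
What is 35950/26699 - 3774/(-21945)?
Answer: 296561592/195303185 ≈ 1.5185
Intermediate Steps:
35950/26699 - 3774/(-21945) = 35950*(1/26699) - 3774*(-1/21945) = 35950/26699 + 1258/7315 = 296561592/195303185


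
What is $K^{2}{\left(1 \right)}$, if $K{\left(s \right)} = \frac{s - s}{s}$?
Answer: $0$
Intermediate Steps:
$K{\left(s \right)} = 0$ ($K{\left(s \right)} = \frac{0}{s} = 0$)
$K^{2}{\left(1 \right)} = 0^{2} = 0$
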